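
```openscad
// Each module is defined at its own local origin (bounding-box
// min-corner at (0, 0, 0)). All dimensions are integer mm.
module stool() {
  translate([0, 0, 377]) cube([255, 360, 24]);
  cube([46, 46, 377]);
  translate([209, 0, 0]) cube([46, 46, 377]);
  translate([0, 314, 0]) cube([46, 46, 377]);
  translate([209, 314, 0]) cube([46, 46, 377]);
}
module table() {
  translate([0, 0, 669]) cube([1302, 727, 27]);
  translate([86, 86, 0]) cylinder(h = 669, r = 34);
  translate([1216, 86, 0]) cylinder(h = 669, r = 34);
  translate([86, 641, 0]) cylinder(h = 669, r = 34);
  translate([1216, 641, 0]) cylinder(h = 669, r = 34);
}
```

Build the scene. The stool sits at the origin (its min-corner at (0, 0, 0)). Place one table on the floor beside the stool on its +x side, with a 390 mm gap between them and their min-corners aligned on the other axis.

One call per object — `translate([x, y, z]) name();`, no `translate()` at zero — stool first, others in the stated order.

stool();
translate([645, 0, 0]) table();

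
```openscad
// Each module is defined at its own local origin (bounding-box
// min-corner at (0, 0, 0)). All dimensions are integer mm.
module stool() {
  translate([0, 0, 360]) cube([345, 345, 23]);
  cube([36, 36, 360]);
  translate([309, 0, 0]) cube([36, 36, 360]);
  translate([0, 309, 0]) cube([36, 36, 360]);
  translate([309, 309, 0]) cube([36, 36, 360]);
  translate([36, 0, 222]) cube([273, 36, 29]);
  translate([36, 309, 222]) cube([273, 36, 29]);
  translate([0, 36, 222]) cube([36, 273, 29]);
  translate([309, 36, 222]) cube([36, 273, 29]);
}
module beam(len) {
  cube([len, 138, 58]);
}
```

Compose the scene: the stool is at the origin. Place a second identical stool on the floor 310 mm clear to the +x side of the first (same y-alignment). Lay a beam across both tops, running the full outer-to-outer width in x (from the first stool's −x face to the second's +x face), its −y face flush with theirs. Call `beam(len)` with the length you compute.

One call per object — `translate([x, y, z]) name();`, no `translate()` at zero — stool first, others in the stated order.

stool();
translate([655, 0, 0]) stool();
translate([0, 0, 383]) beam(1000);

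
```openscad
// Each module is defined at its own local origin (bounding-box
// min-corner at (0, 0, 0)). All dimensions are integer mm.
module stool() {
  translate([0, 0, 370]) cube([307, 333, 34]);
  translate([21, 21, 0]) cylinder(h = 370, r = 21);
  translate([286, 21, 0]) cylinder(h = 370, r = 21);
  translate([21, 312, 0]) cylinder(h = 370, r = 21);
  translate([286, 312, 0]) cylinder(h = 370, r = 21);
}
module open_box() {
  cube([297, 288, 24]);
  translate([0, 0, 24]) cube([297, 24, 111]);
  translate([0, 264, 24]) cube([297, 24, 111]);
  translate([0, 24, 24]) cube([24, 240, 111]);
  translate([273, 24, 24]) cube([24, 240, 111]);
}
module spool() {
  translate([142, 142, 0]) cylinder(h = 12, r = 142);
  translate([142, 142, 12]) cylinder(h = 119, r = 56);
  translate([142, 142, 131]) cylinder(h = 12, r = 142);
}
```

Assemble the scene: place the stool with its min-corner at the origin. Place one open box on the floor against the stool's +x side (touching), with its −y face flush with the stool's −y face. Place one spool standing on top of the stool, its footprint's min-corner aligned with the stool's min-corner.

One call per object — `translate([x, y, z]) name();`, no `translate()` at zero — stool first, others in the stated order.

stool();
translate([307, 0, 0]) open_box();
translate([0, 0, 404]) spool();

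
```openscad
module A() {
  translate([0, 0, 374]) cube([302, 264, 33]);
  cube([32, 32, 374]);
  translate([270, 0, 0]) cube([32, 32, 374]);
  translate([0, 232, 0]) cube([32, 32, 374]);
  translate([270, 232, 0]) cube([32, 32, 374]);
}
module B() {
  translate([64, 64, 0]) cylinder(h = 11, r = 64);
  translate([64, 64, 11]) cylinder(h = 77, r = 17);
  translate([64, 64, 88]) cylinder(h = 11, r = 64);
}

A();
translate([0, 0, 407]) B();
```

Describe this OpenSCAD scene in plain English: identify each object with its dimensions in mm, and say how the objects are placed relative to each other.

A is a four-legged stool. The seat is a 302×264×33 mm slab whose top surface is at z = 407 mm; four square legs, each 32×32 mm in cross-section, run from the floor (z = 0) to the underside of the seat, each flush with a corner of the seat.

B is a spool: two coaxial disc flanges of radius 64 mm and thickness 11 mm, joined by a core cylinder of radius 17 mm and height 77 mm. The lower flange rests on z = 0 and the three cylinders share a vertical axis.

The spool is on top of the stool.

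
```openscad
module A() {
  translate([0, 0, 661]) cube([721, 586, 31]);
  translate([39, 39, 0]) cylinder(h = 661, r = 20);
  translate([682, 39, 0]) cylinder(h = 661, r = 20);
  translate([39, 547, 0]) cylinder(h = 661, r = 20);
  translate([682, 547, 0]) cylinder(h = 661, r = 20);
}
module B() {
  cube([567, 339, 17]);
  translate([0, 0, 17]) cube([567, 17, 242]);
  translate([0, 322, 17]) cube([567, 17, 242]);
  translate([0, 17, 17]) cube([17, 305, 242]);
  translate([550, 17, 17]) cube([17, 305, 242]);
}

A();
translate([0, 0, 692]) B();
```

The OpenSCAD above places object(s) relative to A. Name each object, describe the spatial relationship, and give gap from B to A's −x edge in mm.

The open box's min-x is at 0; the table's min-x is 0; gap = 0 mm.

A is a table. B is an open box. The open box is on top of the table. The gap from the open box to the table's −x edge is 0 mm.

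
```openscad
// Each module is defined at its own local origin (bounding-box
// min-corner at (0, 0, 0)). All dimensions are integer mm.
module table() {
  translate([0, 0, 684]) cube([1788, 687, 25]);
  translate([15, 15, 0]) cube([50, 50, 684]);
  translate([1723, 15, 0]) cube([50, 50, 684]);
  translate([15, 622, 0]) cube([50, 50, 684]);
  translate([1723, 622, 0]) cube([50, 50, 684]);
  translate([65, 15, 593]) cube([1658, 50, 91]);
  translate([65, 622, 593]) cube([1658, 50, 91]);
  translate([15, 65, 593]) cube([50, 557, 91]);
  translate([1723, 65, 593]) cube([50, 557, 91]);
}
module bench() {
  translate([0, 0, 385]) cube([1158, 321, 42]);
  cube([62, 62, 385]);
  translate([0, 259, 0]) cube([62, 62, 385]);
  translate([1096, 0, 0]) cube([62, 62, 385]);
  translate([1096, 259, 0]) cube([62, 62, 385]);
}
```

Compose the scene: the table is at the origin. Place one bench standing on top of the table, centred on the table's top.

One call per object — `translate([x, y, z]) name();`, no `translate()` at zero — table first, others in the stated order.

table();
translate([315, 183, 709]) bench();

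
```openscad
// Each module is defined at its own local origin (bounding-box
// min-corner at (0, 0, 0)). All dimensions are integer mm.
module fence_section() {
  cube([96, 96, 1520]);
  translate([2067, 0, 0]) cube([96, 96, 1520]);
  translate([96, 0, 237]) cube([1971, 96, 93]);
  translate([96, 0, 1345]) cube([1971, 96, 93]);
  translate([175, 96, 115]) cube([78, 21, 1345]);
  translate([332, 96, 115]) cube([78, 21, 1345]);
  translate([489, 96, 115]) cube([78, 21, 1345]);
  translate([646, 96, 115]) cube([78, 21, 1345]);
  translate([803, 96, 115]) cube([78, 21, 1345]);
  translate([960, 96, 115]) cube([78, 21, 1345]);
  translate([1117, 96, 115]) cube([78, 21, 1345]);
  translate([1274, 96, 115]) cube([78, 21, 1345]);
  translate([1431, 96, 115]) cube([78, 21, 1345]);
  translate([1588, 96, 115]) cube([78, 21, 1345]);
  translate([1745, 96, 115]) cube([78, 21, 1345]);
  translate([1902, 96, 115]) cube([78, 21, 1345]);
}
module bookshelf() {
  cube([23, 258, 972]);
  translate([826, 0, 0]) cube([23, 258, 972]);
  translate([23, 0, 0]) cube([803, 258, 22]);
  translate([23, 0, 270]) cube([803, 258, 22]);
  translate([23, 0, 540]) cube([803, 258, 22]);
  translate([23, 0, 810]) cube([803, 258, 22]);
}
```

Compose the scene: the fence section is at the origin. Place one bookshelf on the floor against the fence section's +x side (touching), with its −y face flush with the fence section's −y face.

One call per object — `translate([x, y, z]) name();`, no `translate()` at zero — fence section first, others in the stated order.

fence_section();
translate([2163, 0, 0]) bookshelf();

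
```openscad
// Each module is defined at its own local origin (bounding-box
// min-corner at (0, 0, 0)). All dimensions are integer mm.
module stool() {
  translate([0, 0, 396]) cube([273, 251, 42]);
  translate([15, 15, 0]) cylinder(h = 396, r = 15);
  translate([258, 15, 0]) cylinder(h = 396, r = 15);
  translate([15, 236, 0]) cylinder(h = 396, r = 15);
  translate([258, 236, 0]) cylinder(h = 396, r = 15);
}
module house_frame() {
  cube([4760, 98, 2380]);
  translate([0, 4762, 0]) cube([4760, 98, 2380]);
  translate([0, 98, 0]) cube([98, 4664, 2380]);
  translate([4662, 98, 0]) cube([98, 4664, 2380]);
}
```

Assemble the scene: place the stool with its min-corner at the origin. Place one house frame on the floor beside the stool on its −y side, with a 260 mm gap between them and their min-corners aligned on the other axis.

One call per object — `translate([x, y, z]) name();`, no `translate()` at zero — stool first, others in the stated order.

stool();
translate([0, -5120, 0]) house_frame();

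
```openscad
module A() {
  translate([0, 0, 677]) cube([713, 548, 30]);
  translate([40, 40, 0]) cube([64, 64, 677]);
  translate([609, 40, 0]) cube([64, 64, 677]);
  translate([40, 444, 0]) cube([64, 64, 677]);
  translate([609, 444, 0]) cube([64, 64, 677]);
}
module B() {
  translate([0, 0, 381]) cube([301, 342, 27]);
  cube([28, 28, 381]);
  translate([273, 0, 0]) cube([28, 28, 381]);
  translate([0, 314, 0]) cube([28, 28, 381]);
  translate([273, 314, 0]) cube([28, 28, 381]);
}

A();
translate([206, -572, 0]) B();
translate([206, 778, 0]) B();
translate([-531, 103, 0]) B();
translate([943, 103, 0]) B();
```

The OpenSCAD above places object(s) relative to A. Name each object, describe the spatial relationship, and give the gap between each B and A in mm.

Each stool's nearest face is 230 mm from the table's bounding box.

A is a table. B is a stool. Four stools sit around the table at the −y, +y, −x, +x sides. The gap between each stool and the table is 230 mm.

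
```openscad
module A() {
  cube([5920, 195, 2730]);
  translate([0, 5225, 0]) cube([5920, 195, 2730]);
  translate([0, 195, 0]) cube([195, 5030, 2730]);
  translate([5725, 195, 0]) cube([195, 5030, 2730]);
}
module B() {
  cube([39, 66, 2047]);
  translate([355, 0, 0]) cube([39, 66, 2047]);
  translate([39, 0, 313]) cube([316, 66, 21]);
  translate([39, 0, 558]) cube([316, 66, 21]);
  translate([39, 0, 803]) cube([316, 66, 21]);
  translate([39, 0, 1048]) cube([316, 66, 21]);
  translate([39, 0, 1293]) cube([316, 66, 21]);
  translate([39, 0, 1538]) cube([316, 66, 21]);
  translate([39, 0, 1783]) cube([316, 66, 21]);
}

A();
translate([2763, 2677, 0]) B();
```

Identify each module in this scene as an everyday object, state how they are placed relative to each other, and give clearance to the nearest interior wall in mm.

Clearances: x = 2568, y = 2482; minimum 2482 mm.

A is a house frame. B is a ladder. The ladder sits inside the house frame, centred. The clearance to the nearest interior wall is 2482 mm.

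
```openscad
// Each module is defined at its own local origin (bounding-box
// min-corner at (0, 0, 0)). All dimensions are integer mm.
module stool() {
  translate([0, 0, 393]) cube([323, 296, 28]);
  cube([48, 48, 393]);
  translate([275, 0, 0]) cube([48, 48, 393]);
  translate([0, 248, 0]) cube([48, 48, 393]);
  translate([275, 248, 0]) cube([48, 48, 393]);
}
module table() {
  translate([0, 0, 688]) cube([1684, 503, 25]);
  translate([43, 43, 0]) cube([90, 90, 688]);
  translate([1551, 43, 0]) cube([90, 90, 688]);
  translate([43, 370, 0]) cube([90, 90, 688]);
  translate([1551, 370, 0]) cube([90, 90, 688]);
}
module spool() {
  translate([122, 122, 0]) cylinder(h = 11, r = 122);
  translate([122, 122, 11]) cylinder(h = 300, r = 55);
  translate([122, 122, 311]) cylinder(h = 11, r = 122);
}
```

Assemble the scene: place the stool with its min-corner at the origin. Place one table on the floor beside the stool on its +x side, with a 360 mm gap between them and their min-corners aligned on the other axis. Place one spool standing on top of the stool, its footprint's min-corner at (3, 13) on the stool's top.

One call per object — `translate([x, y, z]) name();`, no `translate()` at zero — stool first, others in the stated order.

stool();
translate([683, 0, 0]) table();
translate([3, 13, 421]) spool();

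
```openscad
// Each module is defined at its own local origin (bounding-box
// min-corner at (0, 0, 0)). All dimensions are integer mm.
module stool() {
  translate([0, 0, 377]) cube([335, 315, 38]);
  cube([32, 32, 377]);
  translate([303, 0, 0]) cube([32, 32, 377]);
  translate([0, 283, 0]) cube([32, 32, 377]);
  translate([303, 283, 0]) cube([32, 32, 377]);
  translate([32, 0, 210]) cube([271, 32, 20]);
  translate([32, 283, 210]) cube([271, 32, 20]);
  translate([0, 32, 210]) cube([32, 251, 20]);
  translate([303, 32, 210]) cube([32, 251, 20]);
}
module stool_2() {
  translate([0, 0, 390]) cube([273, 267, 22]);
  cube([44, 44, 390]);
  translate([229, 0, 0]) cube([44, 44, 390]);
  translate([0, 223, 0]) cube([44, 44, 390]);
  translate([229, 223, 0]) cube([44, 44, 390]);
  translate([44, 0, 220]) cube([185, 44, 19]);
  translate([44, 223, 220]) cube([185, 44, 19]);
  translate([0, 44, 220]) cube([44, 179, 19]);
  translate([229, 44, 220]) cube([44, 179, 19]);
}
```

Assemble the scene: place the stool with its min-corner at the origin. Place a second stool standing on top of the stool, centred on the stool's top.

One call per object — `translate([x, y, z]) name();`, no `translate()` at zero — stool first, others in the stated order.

stool();
translate([31, 24, 415]) stool_2();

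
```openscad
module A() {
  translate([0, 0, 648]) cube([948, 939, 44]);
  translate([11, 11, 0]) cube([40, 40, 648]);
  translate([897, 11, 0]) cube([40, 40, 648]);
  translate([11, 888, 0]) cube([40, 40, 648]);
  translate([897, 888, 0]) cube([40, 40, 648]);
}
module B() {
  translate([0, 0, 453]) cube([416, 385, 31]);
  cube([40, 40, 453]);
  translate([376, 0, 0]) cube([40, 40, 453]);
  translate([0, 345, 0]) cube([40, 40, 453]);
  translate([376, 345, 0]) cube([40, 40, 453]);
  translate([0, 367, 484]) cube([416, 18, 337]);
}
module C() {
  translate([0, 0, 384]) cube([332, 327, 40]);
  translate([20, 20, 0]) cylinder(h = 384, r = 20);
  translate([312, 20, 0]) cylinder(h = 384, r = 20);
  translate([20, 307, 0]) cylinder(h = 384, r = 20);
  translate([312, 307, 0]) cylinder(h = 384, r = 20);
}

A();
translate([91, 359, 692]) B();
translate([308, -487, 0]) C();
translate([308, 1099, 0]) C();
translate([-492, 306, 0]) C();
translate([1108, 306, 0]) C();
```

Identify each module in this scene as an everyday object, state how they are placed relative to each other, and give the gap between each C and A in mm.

Each stool's nearest face is 160 mm from the table's bounding box.

A is a table. B is a chair. C is a stool. The chair is on top of the table. Four stools sit around the table at the −y, +y, −x, +x sides. The gap between each stool and the table is 160 mm.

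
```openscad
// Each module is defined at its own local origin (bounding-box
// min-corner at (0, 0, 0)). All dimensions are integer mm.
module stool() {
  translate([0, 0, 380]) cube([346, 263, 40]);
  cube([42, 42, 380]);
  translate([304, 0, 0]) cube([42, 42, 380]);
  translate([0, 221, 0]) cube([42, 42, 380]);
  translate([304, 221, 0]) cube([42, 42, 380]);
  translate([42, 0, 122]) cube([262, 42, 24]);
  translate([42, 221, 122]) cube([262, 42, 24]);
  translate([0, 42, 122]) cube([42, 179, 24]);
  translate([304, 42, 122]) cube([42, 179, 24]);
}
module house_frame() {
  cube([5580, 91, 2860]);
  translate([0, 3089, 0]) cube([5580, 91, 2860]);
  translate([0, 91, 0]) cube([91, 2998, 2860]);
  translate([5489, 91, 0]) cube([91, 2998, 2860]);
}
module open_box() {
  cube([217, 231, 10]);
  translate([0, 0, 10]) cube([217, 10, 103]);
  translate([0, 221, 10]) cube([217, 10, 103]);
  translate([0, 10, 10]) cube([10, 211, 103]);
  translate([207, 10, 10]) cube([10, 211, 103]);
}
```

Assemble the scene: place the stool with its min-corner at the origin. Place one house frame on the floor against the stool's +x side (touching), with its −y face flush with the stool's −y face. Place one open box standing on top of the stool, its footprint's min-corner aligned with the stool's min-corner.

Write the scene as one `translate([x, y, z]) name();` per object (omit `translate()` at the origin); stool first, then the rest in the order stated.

stool();
translate([346, 0, 0]) house_frame();
translate([0, 0, 420]) open_box();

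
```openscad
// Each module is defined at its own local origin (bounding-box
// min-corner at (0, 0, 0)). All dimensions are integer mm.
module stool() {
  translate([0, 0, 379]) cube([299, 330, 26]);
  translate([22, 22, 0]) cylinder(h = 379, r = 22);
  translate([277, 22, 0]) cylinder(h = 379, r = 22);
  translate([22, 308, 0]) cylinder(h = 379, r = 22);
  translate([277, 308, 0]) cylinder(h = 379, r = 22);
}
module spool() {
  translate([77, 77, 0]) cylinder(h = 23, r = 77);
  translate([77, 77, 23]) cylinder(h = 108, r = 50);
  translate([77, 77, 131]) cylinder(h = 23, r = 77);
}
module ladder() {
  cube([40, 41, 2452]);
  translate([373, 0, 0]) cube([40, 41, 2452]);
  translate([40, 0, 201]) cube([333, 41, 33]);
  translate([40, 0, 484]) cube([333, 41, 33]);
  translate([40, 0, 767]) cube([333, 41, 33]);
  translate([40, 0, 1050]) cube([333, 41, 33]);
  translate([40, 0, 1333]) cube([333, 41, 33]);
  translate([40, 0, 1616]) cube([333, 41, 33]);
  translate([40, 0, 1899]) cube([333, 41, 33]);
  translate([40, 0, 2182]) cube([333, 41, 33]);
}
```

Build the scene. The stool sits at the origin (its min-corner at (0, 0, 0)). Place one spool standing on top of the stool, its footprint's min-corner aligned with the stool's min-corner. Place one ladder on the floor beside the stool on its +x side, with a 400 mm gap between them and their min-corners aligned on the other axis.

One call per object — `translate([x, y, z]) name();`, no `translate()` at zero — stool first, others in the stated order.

stool();
translate([0, 0, 405]) spool();
translate([699, 0, 0]) ladder();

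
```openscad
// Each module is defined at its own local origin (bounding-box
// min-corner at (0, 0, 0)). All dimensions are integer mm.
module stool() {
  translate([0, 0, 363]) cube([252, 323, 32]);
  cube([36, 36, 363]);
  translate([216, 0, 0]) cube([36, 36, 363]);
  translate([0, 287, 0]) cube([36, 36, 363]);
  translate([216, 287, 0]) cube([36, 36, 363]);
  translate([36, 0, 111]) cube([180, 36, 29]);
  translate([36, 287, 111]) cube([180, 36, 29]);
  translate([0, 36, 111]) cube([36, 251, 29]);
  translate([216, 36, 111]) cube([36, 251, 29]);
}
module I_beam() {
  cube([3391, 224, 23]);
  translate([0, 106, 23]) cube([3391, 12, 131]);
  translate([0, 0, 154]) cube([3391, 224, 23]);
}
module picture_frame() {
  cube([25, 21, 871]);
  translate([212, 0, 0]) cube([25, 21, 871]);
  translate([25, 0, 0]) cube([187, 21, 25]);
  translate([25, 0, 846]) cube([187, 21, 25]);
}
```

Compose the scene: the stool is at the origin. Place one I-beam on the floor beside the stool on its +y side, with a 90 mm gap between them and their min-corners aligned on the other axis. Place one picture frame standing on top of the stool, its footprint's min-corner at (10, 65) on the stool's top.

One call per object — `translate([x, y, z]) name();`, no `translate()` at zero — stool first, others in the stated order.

stool();
translate([0, 413, 0]) I_beam();
translate([10, 65, 395]) picture_frame();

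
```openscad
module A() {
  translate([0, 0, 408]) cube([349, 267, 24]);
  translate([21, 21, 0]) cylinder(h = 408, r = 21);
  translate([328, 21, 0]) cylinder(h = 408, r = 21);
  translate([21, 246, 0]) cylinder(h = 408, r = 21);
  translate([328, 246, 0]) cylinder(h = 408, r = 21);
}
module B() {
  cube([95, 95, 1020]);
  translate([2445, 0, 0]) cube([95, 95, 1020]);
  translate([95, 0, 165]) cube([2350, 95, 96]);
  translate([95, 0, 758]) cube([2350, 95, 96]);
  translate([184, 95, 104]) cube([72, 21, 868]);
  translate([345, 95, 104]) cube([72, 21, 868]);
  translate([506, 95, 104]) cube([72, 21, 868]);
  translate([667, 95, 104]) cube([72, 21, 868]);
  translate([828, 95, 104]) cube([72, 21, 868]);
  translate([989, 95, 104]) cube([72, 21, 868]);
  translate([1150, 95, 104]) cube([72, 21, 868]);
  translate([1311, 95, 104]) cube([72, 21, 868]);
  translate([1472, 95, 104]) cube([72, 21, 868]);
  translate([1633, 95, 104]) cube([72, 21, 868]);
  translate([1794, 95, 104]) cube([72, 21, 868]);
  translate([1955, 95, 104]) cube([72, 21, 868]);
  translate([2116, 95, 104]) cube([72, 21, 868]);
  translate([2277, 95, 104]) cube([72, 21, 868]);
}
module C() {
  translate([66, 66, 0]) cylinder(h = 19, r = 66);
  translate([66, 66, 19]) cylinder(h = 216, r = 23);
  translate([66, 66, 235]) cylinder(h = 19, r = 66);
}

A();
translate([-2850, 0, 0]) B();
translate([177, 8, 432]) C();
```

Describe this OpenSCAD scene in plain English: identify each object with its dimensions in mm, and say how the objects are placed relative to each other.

A is a four-legged stool. The seat is a 349×267×24 mm slab whose top surface is at z = 432 mm; four round legs, each 42 mm in diameter, run from the floor (z = 0) to the underside of the seat, each leg's axis is inset half a diameter from the nearest pair of seat edges (so the leg's bounding box is flush with the corner).

B is a fence section. Two 95×95 mm posts, 1020 mm tall, stand on the floor with a clear span of 2350 mm between their inner faces. Two horizontal rails of 95×96 mm section span the gap between the posts with their undersides at z = 165 mm and z = 758 mm, flush with the posts' −y face. 14 pickets, each 72 mm wide, 21 mm thick and 868 mm tall, are fixed to the +y face of the rails with their bottoms at z = 104 mm, evenly spaced across the span with equal gaps (rounded down to the nearest mm) at the −x end and between each pair — any rounding remainder accumulates at the +x end.

C is a spool: two coaxial disc flanges of radius 66 mm and thickness 19 mm, joined by a core cylinder of radius 23 mm and height 216 mm. The lower flange rests on z = 0 and the three cylinders share a vertical axis.

The fence section is on the floor beside the stool on its −x side. The spool is on top of the stool.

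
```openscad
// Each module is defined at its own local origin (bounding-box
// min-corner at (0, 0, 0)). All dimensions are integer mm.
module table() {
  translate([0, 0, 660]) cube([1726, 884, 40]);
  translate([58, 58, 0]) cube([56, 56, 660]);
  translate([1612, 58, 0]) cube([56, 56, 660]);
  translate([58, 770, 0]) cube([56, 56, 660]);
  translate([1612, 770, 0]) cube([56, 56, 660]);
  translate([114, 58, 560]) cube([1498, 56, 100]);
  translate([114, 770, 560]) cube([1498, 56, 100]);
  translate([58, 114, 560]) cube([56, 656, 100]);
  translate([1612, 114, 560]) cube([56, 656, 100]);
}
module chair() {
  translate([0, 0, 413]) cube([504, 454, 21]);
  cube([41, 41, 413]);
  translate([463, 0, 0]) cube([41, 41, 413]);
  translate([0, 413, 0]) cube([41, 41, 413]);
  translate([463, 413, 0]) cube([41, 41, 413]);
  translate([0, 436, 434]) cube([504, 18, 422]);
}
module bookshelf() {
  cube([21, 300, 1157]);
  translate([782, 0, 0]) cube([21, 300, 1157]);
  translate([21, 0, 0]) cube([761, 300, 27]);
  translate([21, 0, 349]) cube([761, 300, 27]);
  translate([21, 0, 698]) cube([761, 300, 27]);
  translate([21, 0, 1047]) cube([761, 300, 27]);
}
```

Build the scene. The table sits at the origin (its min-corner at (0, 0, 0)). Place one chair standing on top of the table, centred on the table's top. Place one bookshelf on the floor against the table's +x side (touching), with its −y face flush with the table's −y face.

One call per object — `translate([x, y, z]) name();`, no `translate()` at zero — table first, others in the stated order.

table();
translate([611, 215, 700]) chair();
translate([1726, 0, 0]) bookshelf();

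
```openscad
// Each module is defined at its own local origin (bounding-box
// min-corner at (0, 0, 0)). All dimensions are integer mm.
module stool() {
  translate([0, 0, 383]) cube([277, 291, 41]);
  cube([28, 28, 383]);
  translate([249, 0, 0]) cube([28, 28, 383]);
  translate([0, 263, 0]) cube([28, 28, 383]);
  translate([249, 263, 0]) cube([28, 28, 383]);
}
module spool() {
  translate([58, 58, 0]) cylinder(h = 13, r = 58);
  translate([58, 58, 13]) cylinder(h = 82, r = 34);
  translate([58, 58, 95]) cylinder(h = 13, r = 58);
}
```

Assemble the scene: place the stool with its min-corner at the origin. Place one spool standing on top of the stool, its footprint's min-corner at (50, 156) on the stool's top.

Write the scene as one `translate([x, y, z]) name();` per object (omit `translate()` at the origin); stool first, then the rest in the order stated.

stool();
translate([50, 156, 424]) spool();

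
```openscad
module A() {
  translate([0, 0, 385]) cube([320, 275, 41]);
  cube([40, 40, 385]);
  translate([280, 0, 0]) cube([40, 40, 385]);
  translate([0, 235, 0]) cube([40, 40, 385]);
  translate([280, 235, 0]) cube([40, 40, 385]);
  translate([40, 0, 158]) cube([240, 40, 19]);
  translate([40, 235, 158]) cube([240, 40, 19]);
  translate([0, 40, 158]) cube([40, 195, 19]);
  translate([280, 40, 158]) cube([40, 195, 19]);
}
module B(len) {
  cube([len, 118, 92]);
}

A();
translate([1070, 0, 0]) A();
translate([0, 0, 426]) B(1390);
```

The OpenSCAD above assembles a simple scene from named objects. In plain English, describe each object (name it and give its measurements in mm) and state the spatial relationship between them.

A is a four-legged stool. The seat is 320×275 mm, 41 mm thick, top at z = 426 mm. It stands on four square legs, each 40×40 mm in cross-section, from z = 0 to the seat underside, each flush with a corner of the seat. Four stretchers, 40 mm wide and 19 mm tall, connect adjacent legs with their undersides at z = 158 mm, each running between the inner faces of the legs it joins and aligned with the legs' outer faces on the other axis.

B is a rectangular beam 1390 mm long (x), 118 mm deep (y), 92 mm thick (z).

The beam spans the tops of two stools placed 750 mm apart, resting at z = 426 mm.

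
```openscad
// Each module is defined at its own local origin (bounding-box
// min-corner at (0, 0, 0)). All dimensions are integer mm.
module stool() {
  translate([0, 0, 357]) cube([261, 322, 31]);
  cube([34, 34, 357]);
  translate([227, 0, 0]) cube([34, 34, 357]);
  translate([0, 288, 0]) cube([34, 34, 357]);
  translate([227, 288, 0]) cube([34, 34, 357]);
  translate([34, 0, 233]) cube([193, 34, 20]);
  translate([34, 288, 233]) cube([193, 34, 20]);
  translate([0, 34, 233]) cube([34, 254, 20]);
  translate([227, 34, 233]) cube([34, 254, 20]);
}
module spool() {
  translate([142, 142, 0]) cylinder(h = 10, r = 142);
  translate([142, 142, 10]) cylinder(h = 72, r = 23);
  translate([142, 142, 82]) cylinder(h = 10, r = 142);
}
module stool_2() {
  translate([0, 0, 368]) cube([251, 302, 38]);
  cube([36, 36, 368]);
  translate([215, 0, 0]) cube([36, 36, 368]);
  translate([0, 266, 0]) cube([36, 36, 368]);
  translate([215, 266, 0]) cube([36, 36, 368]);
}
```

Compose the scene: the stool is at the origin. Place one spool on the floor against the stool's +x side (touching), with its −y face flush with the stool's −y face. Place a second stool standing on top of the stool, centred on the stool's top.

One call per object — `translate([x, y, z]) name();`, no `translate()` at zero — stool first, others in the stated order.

stool();
translate([261, 0, 0]) spool();
translate([5, 10, 388]) stool_2();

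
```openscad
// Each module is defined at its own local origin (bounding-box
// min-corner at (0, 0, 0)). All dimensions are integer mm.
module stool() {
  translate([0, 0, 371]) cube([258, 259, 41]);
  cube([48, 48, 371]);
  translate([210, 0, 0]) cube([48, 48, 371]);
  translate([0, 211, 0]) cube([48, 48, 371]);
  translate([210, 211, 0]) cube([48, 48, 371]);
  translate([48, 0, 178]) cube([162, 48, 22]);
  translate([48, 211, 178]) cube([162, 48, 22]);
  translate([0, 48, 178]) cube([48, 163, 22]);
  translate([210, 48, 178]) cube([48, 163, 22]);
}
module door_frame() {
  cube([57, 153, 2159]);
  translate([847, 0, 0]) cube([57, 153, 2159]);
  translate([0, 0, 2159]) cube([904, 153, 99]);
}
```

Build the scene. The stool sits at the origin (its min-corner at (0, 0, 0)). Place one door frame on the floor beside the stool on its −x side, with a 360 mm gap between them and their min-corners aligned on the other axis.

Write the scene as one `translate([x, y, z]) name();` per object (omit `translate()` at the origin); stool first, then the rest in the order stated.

stool();
translate([-1264, 0, 0]) door_frame();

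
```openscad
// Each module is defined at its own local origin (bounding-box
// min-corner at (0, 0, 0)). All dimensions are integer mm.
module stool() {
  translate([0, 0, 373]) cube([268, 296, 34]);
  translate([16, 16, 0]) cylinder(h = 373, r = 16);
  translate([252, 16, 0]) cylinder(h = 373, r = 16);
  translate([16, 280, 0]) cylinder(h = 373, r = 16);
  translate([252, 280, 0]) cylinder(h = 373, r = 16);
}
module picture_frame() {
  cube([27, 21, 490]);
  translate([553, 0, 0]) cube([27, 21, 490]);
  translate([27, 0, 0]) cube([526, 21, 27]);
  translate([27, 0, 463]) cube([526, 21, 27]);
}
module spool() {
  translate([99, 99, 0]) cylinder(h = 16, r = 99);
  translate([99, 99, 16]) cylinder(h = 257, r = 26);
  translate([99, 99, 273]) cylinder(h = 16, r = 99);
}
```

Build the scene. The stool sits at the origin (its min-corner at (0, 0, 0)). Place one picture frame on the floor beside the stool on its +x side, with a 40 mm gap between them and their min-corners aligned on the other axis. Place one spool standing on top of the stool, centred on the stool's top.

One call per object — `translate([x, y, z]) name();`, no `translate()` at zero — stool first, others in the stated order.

stool();
translate([308, 0, 0]) picture_frame();
translate([35, 49, 407]) spool();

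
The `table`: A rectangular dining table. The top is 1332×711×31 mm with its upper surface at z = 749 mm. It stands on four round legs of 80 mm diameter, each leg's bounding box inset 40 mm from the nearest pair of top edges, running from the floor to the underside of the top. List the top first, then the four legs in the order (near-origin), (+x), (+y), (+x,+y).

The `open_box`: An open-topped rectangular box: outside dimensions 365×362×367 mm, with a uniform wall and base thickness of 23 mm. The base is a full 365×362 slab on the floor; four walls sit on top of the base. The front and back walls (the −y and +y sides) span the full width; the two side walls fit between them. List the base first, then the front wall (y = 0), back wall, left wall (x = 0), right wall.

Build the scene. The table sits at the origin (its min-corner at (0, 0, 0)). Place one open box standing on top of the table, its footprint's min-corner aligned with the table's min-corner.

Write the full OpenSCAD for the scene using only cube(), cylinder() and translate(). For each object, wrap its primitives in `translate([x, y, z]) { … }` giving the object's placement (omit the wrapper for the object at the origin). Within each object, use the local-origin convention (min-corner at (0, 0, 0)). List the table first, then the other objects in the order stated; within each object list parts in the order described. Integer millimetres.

translate([0, 0, 718]) cube([1332, 711, 31]);
translate([80, 80, 0]) cylinder(h = 718, r = 40);
translate([1252, 80, 0]) cylinder(h = 718, r = 40);
translate([80, 631, 0]) cylinder(h = 718, r = 40);
translate([1252, 631, 0]) cylinder(h = 718, r = 40);
translate([0, 0, 749]) {
  cube([365, 362, 23]);
  translate([0, 0, 23]) cube([365, 23, 344]);
  translate([0, 339, 23]) cube([365, 23, 344]);
  translate([0, 23, 23]) cube([23, 316, 344]);
  translate([342, 23, 23]) cube([23, 316, 344]);
}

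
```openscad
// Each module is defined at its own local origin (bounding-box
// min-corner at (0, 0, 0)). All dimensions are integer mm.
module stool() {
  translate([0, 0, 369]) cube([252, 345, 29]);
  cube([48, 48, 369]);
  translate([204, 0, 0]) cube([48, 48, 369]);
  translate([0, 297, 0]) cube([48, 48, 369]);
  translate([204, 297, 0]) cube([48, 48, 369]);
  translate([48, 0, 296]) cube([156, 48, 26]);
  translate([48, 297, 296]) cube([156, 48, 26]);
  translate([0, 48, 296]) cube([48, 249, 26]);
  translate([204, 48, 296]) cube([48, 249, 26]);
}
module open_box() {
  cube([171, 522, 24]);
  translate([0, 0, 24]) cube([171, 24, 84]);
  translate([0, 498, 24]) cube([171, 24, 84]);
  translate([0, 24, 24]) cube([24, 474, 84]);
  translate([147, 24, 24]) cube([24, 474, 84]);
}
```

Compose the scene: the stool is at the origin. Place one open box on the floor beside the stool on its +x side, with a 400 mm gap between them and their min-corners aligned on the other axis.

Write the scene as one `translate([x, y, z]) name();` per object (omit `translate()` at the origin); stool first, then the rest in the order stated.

stool();
translate([652, 0, 0]) open_box();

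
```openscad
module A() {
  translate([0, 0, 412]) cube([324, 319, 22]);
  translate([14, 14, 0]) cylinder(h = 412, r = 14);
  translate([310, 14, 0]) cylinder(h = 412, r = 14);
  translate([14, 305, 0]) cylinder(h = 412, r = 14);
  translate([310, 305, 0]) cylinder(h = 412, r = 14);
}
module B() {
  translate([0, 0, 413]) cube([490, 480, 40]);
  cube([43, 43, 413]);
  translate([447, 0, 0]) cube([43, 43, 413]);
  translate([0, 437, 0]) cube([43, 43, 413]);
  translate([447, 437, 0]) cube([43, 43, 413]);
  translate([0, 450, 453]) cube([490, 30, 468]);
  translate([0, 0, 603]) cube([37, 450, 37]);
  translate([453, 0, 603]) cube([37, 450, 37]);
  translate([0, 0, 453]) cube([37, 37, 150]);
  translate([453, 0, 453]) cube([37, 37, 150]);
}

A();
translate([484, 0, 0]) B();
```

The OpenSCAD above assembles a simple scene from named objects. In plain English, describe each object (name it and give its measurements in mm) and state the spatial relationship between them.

A is a simple wooden stool: a rectangular seat 324 mm (x) by 319 mm (y), 22 mm thick, top face at z = 434 mm, on four round legs, each 28 mm in diameter. The legs rest on z = 0, each leg's axis is inset half a diameter from the nearest pair of seat edges (so the leg's bounding box is flush with the corner).

B is a chair. The seat is a 490×480×40 mm slab with its top at z = 453 mm, on four 43×43 mm corner legs (flush with the seat edges, standing on z = 0). A flat backrest 30 mm thick, 468 mm tall, spans the full seat width and rises from the seat top along its +y edge, rear face flush with the rear of the seat. Two armrests of 37×37 mm section run along each side from the seat's front edge to the front of the backrest, top faces 187 mm above the seat top and outer faces flush with the seat's x-edges; a 37×37 mm post under the front of each armrest stands on the seat at the front corner.

The chair is on the floor beside the stool on its +x side.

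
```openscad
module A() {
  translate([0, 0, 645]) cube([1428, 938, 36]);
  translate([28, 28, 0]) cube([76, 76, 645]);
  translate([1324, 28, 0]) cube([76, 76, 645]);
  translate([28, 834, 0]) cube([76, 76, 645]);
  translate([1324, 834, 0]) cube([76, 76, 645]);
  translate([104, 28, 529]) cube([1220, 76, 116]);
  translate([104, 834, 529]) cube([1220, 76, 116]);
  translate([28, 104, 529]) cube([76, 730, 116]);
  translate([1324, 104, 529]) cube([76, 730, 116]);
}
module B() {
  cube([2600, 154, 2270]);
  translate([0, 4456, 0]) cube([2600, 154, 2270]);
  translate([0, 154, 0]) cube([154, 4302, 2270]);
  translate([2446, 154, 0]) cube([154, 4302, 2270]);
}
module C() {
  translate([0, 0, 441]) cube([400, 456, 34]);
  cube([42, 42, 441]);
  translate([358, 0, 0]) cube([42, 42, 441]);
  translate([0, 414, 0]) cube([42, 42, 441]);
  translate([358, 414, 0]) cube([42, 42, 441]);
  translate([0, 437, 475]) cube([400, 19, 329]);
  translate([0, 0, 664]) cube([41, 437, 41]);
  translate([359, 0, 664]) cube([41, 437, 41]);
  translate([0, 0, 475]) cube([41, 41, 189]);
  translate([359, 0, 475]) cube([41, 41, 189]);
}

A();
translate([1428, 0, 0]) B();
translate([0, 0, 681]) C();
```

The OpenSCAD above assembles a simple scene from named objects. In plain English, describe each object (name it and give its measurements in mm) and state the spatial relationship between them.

A is a rectangular dining table. The top is 1428×938×36 mm with its upper surface at z = 681 mm. It stands on four 76×76 mm square legs, each inset 28 mm from the nearest pair of top edges, running from the floor to the underside of the top. Four apron rails, 76 mm thick and 116 mm tall, run between adjacent legs with their top edges flush with the underside of the top and their outer faces flush with the legs' outer faces.

B is the wall frame of a small rectangular building: four walls, each 2270 mm tall and 154 mm thick, enclosing a footprint 2600 mm (x) by 4610 mm (y) outside-to-outside, with no floor or roof. The front and back walls (the −y and +y sides) span the full width; the two side walls fit between them.

C is a chair. The seat is a 400×456×34 mm slab with its top at z = 475 mm, on four 42×42 mm corner legs (flush with the seat edges, standing on z = 0). A flat backrest 19 mm thick, 329 mm tall, spans the full seat width and rises from the seat top along its +y edge, rear face flush with the rear of the seat. Two armrests of 41×41 mm section run along each side from the seat's front edge to the front of the backrest, top faces 230 mm above the seat top and outer faces flush with the seat's x-edges; a 41×41 mm post under the front of each armrest stands on the seat at the front corner.

The house frame is against the table's +x side, with their −y faces flush. The chair is on top of the table.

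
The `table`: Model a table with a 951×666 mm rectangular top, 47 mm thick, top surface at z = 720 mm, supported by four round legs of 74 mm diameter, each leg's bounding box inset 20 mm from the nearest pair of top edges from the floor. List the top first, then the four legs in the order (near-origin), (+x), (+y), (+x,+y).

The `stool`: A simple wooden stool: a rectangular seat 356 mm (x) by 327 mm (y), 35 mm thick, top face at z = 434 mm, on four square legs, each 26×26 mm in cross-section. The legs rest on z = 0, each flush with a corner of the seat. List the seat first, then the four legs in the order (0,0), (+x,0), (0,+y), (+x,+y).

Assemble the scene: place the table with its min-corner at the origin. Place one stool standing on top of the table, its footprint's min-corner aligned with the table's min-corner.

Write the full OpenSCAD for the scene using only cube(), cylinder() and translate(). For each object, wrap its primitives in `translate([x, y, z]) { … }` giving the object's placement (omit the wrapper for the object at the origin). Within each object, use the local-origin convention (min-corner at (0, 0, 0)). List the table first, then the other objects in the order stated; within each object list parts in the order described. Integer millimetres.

translate([0, 0, 673]) cube([951, 666, 47]);
translate([57, 57, 0]) cylinder(h = 673, r = 37);
translate([894, 57, 0]) cylinder(h = 673, r = 37);
translate([57, 609, 0]) cylinder(h = 673, r = 37);
translate([894, 609, 0]) cylinder(h = 673, r = 37);
translate([0, 0, 720]) {
  translate([0, 0, 399]) cube([356, 327, 35]);
  cube([26, 26, 399]);
  translate([330, 0, 0]) cube([26, 26, 399]);
  translate([0, 301, 0]) cube([26, 26, 399]);
  translate([330, 301, 0]) cube([26, 26, 399]);
}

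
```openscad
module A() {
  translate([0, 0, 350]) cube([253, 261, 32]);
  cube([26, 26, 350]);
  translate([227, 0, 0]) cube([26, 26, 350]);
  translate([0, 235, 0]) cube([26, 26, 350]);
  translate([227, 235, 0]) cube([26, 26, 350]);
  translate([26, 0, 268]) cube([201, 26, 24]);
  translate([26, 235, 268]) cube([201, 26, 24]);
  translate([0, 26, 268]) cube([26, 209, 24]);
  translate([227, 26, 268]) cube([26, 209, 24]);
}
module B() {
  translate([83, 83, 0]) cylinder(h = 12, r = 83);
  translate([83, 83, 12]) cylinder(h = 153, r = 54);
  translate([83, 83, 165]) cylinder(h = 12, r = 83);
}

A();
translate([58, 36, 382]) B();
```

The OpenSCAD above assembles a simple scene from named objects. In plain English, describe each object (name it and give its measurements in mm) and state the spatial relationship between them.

A is a four-legged stool. The seat is 253×261 mm, 32 mm thick, top at z = 382 mm. It stands on four square legs, each 26×26 mm in cross-section, from z = 0 to the seat underside, each flush with a corner of the seat. Four stretchers, 26 mm wide and 24 mm tall, connect adjacent legs with their undersides at z = 268 mm, each running between the inner faces of the legs it joins and aligned with the legs' outer faces on the other axis.

B is a spool: two coaxial disc flanges of radius 83 mm and thickness 12 mm, joined by a core cylinder of radius 54 mm and height 153 mm. The lower flange rests on z = 0 and the three cylinders share a vertical axis.

The spool is on top of the stool.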